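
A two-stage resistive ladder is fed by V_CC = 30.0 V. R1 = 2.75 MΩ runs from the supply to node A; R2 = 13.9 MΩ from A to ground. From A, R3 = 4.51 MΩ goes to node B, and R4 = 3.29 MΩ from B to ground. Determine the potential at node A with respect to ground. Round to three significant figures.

V_A ≈ 19.3 V

Looking into the second stage from A: R3 + R4 = 7.800 MΩ appears in parallel with R2.
Effective lower resistance at A: R2 ‖ 7.800 = 4.996 MΩ.
First divider: V_A = V_CC · 4.996/(2.75 + 4.996) = 19.35 V.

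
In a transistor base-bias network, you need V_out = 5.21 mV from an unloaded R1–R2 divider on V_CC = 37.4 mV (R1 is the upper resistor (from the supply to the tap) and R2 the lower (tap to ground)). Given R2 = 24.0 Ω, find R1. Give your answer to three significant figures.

R1 ≈ 148 Ω

V_out/V_CC = R2/(R1+R2) = 0.1393.
R1 = R2·(1/k − 1) = 24.0 × 6.179 = 148.3 Ω.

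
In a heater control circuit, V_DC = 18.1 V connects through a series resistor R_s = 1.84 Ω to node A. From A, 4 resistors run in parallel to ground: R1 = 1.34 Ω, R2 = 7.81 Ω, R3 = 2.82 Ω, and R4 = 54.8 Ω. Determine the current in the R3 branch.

Equivalent of the parallel group: R_p = 0.8018 Ω.
Node voltage V_A = V_DC · R_p/(R_s + R_p) = 18.1 × 0.3035 = 5.494 V.
Branch current I = V_A/R3 = 5.494/2.82 = 1.948 A.

I ≈ 1.95 A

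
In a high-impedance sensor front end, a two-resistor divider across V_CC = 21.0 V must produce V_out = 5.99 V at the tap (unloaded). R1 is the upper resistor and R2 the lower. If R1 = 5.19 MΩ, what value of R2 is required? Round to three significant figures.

R2 ≈ 2.07 MΩ

V_out/V_CC = R2/(R1+R2) = 0.2852.
Rearranging, R2 = R1·k/(1−k) = 5.19 × 0.3991 = 2.071 MΩ.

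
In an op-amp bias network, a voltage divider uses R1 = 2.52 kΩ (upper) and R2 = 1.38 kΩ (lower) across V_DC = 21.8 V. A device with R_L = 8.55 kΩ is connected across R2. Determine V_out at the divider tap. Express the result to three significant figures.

V_out ≈ 6.99 V

The load sits in parallel with R2, giving an effective lower resistance R2' = R2·R_L/(R2+R_L) = 1.188 kΩ.
Voltage divider with the loaded lower leg: V_out = 21.8 × 1.188/(2.52 + 1.188) = 21.8 × 0.3204 = 6.985 V.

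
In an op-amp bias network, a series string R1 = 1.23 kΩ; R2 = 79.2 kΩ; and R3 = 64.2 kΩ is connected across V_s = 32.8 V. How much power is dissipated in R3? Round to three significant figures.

ΣR = 144.6 kΩ → I = 32.8/144.6 = 0.2268 mA.
P = I²R = 0.05143 × 64.2 = 3.302 mW.

P ≈ 3.30 mW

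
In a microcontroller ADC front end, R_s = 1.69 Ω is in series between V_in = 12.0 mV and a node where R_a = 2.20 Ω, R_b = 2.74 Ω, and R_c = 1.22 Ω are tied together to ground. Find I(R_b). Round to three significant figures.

I ≈ 1.16 mA

Combine the parallel branches: R_p = (1/2.20 + 1/2.74 + 1/1.22)⁻¹ = 0.6101 Ω.
V_A = 12.0 × 0.6101/2.300 = 3.183 mV.
Branch current I = V_A/R_b = 3.183/2.74 = 1.162 mA.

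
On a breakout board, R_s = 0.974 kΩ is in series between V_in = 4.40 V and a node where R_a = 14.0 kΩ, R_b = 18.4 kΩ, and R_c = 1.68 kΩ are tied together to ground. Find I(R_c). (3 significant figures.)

I ≈ 1.54 mA

Equivalent of the parallel group: R_p = 1.387 kΩ.
V_A = 4.40 × 1.387/2.361 = 2.585 V.
Branch current I = V_A/R_c = 2.585/1.68 = 1.539 mA.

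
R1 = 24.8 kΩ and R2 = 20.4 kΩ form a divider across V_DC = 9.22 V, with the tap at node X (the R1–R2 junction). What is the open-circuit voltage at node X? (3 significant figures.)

V_th is the unloaded tap voltage: V_DC · R2/(R1+R2) = 9.22 × 0.4513 = 4.161 V.

V_th ≈ 4.16 V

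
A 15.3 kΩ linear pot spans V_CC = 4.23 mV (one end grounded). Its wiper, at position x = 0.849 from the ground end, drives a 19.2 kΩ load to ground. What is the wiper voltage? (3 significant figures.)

Lower segment x·R_p = 12.99 kΩ; upper segment (1−x)·R_p = 2.310 kΩ.
(x·R_p) ‖ R_L = 7.748 kΩ.
V_out = 4.23 × 7.748/(2.310 + 7.748) = 3.258 mV.
(Unloaded: V_out = x·V_CC = 3.59 mV.)

V_out ≈ 3.26 mV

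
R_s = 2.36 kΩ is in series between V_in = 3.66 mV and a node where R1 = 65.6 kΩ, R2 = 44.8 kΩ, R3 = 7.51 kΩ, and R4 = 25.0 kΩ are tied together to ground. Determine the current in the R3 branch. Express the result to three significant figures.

Parallel bank: R_p = 1/(1/65.6 + 1/44.8 + 1/7.51 + 1/25.0) = 4.746 kΩ.
V_A = 3.66 × 4.746/7.106 = 2.444 mV.
Branch current I = V_A/R3 = 2.444/7.51 = 0.3255 µA.
(Check via current divider: I_total = 0.5151 µA; share G_k/ΣG = 0.6319 → same result.)

I ≈ 0.325 µA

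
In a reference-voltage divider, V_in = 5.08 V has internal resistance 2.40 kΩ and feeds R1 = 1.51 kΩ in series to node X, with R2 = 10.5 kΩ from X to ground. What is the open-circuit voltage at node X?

V_th ≈ 3.70 V

R1' = 2.40 + 1.51 = 3.910 kΩ (source resistance + R1).
V_th is the unloaded tap voltage: V_in · R2/(R1'+R2) = 5.08 × 0.7287 = 3.702 V.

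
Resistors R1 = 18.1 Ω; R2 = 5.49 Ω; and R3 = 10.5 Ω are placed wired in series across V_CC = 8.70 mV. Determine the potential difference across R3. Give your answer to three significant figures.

Total series resistance ΣR = 18.1 + 5.49 + 10.5 = 34.09 Ω.
Voltage divider: V = V_CC · (10.50 / 34.09) = 8.70 × 0.3080 = 2.680 mV.

V ≈ 2.68 mV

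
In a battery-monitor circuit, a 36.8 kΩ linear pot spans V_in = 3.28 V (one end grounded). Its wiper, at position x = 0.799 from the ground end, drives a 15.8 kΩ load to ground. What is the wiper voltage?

V_out ≈ 1.91 V

Lower segment x·R_p = 29.40 kΩ; upper segment (1−x)·R_p = 7.397 kΩ.
Lower segment in parallel with the load: 29.40 ‖ 15.8 = 10.28 kΩ.
Then V_out = V_in · 10.28/(7.397 + 10.28) = 1.907 V.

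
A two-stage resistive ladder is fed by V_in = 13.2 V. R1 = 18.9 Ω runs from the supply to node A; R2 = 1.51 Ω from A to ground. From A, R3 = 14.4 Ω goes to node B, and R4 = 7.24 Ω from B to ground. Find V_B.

The second stage (R3 + R4 = 21.64 Ω) loads node A in parallel with R2.
R2 ‖ (R3+R4) = 1.412 Ω.
So V_A = 13.2 × 0.06949 = 0.9173 V.
V_B = V_A × 0.3346 = 0.3069 V.

V_B ≈ 0.307 V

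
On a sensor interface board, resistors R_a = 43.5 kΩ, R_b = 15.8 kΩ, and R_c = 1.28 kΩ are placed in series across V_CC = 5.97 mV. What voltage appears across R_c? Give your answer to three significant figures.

ΣR = 43.5 + 15.8 + 1.28 = 60.58 kΩ.
By the voltage-divider rule, V = 5.97 × 1.280/60.58 = 0.1261 mV.

V ≈ 0.126 mV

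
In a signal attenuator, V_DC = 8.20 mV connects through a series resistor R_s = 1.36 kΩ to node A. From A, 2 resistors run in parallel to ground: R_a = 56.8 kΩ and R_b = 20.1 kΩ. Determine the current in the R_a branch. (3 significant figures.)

I ≈ 0.132 µA

Equivalent of the parallel group: R_p = 14.85 kΩ.
V_A by voltage divider: V_A = 8.20 × 14.85/(1.36 + 14.85) = 7.512 mV.
Branch current I = V_A/R_a = 7.512/56.8 = 0.1323 µA.
(Check via current divider: I_total = 0.5060 µA; share G_k/ΣG = 0.2614 → same result.)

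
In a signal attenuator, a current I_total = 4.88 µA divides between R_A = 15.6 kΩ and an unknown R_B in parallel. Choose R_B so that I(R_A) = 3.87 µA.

Two-branch current divider: I_A = I_total · R_B/(R_A + R_B).
3.87/4.88 = R_B/(R_A + R_B) → R_B = R_A · (0.7930)/(1 − 0.7930) = 15.6 × 3.832 = 59.77 kΩ.

R_B ≈ 59.8 kΩ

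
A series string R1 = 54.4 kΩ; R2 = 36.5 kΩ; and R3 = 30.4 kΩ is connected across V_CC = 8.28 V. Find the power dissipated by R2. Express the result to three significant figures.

Series current I = V_CC/ΣR = 8.28/121.3 = 0.06826 mA.
P = I²R = 0.004659 × 36.5 = 0.1701 mW.

P ≈ 0.170 mW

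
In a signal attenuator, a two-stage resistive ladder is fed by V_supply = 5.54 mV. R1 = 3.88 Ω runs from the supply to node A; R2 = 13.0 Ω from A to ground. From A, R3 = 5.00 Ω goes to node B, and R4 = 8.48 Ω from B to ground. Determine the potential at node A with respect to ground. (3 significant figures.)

V_A ≈ 3.49 mV

Looking into the second stage from A: R3 + R4 = 13.48 Ω appears in parallel with R2.
Effective lower resistance at A: R2 ‖ 13.48 = 6.618 Ω.
First divider: V_A = V_supply · 6.618/(3.88 + 6.618) = 3.492 mV.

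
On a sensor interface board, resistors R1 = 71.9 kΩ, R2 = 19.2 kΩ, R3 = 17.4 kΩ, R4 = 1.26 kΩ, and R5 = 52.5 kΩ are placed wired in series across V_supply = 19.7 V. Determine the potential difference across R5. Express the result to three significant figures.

Total series resistance ΣR = 71.9 + 19.2 + 17.4 + 1.26 + 52.5 = 162.3 kΩ.
V = V_supply · R/ΣR = 19.7 × 0.3236 = 6.374 V.

V ≈ 6.37 V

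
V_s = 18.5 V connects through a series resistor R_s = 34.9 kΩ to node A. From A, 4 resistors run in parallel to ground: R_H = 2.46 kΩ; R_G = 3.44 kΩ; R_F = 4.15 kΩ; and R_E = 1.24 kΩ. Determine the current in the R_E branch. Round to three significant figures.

Equivalent of the parallel group: R_p = 0.5732 kΩ.
Node voltage V_A = V_s · R_p/(R_s + R_p) = 18.5 × 0.01616 = 0.2989 V.
I(R_E) = V_A / R_E = 0.2989/1.24 = 0.2411 mA.
(Check via current divider: I_total = 0.5215 mA; share G_k/ΣG = 0.4623 → same result.)

I ≈ 0.241 mA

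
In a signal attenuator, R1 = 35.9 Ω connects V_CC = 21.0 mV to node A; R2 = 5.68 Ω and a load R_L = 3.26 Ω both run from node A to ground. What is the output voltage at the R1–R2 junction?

First combine the lower leg with the load: R2 ‖ R_L = 2.071 Ω.
Now apply the divider: V_out = 21.0 × 0.05455 = 1.145 mV.

V_out ≈ 1.15 mV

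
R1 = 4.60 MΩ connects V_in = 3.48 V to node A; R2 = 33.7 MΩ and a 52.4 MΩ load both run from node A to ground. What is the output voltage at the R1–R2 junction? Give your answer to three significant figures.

V_out ≈ 2.84 V

The load sits in parallel with R2, giving an effective lower resistance R2' = R2·R_L/(R2+R_L) = 20.51 MΩ.
Voltage divider with the loaded lower leg: V_out = 3.48 × 20.51/(4.60 + 20.51) = 3.48 × 0.8168 = 2.842 V.
(Unloaded it would be 3.06 V; the load pulls it down.)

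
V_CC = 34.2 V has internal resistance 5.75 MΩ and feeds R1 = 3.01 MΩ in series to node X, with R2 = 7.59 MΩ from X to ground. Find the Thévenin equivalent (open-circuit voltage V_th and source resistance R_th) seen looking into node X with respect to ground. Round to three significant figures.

V_th ≈ 15.9 V, R_th ≈ 4.07 MΩ

R1' = 5.75 + 3.01 = 8.760 MΩ (source resistance + R1).
V_th is the unloaded tap voltage: V_CC · R2/(R1'+R2) = 34.2 × 0.4642 = 15.88 V.
Zeroing V_CC shorts the top of R1' to ground, so R_th = R1' ‖ R2 = 4.067 MΩ.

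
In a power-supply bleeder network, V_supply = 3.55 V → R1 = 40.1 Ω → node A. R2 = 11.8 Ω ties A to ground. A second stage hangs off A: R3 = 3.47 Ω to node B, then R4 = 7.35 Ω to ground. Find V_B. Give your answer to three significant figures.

The second stage (R3 + R4 = 10.82 Ω) loads node A in parallel with R2.
R2 ‖ (R3+R4) = 5.644 Ω.
So V_A = 3.55 × 0.1234 = 0.4380 V.
V_B = V_A × 0.6793 = 0.2976 V.

V_B ≈ 0.298 V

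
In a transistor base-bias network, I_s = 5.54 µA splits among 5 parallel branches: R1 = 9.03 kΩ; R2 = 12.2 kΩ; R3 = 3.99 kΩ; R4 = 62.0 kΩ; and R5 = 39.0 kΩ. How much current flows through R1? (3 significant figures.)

I ≈ 1.26 µA

Total conductance ΣG = 1/9.03 + 1/12.2 + 1/3.99 + 1/62.0 + 1/39.0 = 0.4851 (units of 1/kΩ).
R1 takes the fraction G_k/ΣG = 0.1107/0.4851 = 0.2283, so I = 5.54 × 0.2283 = 1.265 µA.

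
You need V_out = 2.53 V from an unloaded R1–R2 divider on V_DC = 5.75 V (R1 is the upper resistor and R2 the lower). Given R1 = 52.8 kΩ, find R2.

V_out/V_DC = R2/(R1+R2) = 0.4400.
So R2 = R1 · V_out/(V_DC − V_out) = 52.8 × 2.53/(5.75 − 2.53) = 52.8 × 0.7857 = 41.49 kΩ.

R2 ≈ 41.5 kΩ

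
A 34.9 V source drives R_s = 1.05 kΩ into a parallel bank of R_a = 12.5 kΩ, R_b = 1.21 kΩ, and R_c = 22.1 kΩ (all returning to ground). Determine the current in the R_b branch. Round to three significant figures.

I ≈ 14.4 mA

Equivalent of the parallel group: R_p = 1.051 kΩ.
V_A = 34.9 × 1.051/2.101 = 17.46 V.
I(R_b) = V_A / R_b = 17.46/1.21 = 14.43 mA.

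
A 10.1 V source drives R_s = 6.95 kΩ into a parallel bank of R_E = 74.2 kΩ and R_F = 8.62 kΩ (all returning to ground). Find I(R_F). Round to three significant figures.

Equivalent of the parallel group: R_p = 7.723 kΩ.
V_A by voltage divider: V_A = 10.1 × 7.723/(6.95 + 7.723) = 5.316 V.
Branch current I = V_A/R_F = 5.316/8.62 = 0.6167 mA.
(Check via current divider: I_total = 0.6883 mA; share G_k/ΣG = 0.8959 → same result.)

I ≈ 0.617 mA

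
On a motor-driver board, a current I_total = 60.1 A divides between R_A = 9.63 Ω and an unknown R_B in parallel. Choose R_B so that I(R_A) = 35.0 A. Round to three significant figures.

R_B ≈ 13.4 Ω

In a two-way split, I_A/I_total = R_B/(R_A + R_B).
With f = 0.5824, R_B = R_A · f/(1−f) = 9.63 × 1.394 = 13.43 Ω.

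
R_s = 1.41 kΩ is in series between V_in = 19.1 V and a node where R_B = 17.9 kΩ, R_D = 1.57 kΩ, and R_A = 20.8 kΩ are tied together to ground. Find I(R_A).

I ≈ 0.449 mA

Equivalent of the parallel group: R_p = 1.350 kΩ.
Node voltage V_A = V_in · R_p/(R_s + R_p) = 19.1 × 0.4891 = 9.341 V.
Branch current I = V_A/R_A = 9.341/20.8 = 0.4491 mA.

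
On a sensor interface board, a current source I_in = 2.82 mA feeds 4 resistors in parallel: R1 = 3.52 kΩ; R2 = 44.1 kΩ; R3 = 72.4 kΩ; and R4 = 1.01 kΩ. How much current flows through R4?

I ≈ 2.13 mA

Conductances: ΣG = 1/3.52 + 1/44.1 + 1/72.4 + 1/1.01 = 1.311 (1/kΩ).
By the current-divider rule, I = I_in · G_k/ΣG = 2.82 × 0.7554 = 2.130 mA.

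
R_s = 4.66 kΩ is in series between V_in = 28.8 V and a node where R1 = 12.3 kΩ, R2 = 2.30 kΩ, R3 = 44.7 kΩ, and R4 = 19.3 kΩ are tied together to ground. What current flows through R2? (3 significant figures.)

Equivalent of the parallel group: R_p = 1.694 kΩ.
V_A by voltage divider: V_A = 28.8 × 1.694/(4.66 + 1.694) = 7.679 V.
I(R2) = V_A / R2 = 7.679/2.30 = 3.339 mA.

I ≈ 3.34 mA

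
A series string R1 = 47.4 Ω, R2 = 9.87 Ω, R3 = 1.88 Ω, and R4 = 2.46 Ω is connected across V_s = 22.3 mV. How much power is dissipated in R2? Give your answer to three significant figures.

ΣR = 61.61 Ω → I = 22.3/61.61 = 0.3620 mA.
P = I²R = 0.1310 × 9.87 = 1.293 µW.

P ≈ 1.29 µW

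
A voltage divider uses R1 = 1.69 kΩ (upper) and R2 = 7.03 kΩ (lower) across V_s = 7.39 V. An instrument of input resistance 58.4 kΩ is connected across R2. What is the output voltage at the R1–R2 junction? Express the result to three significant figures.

R2 ‖ R_L = (7.03 × 58.4)/(7.03 + 58.4) = 6.275 kΩ.
Then V_out = V_s · R2'/(R1 + R2') = 7.39 × 6.275/7.965 = 5.822 V.

V_out ≈ 5.82 V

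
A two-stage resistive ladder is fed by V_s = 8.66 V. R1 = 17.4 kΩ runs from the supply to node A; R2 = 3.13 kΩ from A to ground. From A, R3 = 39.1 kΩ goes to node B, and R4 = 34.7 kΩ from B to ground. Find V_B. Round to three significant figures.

V_B ≈ 0.599 V

The second stage (R3 + R4 = 73.80 kΩ) loads node A in parallel with R2.
R2 ‖ (R3+R4) = 3.003 kΩ.
First divider: V_A = V_s · 3.003/(17.4 + 3.003) = 1.274 V.
V_B = V_A × 0.4702 = 0.5993 V.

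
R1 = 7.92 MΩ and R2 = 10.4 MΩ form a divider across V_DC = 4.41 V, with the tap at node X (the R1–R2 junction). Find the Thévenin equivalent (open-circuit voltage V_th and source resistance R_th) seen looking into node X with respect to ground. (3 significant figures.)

With X open, the divider is unloaded: V_th = 4.41 × 10.4/18.32 = 2.503 V.
With V_DC suppressed (replaced by a short), R_th = R1 ‖ R2 = (7.920 × 10.4)/(7.920 + 10.4) = 4.496 MΩ.

V_th ≈ 2.50 V, R_th ≈ 4.50 MΩ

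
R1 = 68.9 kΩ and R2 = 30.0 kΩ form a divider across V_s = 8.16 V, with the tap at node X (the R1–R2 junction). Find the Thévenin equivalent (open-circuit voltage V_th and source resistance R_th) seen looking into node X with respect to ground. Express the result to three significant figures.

V_th ≈ 2.48 V, R_th ≈ 20.9 kΩ

With X open, the divider is unloaded: V_th = 8.16 × 30.0/98.90 = 2.475 V.
With V_s suppressed (replaced by a short), R_th = R1 ‖ R2 = (68.90 × 30.0)/(68.90 + 30.0) = 20.90 kΩ.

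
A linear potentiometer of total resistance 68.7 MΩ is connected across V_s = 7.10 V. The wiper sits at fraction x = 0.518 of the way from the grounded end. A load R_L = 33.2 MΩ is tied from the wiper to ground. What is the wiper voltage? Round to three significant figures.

Lower segment x·R_p = 35.59 MΩ; upper segment (1−x)·R_p = 33.11 MΩ.
R_L loads the lower segment: effective lower R = 17.18 MΩ.
Loaded-divider output: V_out = 7.10 × 0.3415 = 2.425 V.

V_out ≈ 2.42 V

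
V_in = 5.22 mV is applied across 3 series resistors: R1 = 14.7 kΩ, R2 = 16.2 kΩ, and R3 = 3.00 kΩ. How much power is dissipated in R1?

ΣR = 33.90 kΩ → I = 5.22/33.90 = 0.1540 µA.
V(R1) = I·R = 2.264 mV; P = V·I = 2.264 × 0.1540 = 0.3485 nW.

P ≈ 0.349 nW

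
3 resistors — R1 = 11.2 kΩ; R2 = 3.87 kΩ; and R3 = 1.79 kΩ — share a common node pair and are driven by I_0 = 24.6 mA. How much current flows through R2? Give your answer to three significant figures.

I ≈ 7.01 mA

Total conductance ΣG = 1/11.2 + 1/3.87 + 1/1.79 = 0.9063 (units of 1/kΩ).
By the current-divider rule, I = I_0 · G_k/ΣG = 24.6 × 0.2851 = 7.013 mA.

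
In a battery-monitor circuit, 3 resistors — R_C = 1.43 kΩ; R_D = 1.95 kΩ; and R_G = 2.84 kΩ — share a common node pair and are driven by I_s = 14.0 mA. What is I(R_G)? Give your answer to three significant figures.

I ≈ 3.15 mA

Total conductance ΣG = 1/1.43 + 1/1.95 + 1/2.84 = 1.564 (units of 1/kΩ).
Current divider: I(R_G) = I_s · G_k/ΣG = 14.0 × (0.3521/1.564) = 14.0 × 0.2251 = 3.151 mA.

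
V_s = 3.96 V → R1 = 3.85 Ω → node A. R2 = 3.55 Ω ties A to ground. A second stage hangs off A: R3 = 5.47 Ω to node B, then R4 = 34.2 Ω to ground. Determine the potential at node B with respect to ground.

V_B ≈ 1.56 V

Looking into the second stage from A: R3 + R4 = 39.67 Ω appears in parallel with R2.
Effective lower resistance at A: R2 ‖ 39.67 = 3.258 Ω.
First divider: V_A = V_s · 3.258/(3.85 + 3.258) = 1.815 V.
Then the unloaded second divider: V_B = V_A × R4/(R3+R4) = 1.815 × 0.8621 = 1.565 V.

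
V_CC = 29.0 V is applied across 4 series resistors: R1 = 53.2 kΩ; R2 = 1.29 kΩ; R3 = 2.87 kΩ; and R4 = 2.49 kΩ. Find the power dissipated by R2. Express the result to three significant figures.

P ≈ 0.303 mW

The common current is I = 29.0/59.85 = 0.4845 mA.
V(R2) = I·R = 0.6251 V; P = V·I = 0.6251 × 0.4845 = 0.3029 mW.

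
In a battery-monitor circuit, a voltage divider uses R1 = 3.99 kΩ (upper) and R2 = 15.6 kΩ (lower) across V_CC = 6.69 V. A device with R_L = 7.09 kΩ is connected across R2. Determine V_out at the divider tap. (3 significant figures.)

V_out ≈ 3.68 V

The load sits in parallel with R2, giving an effective lower resistance R2' = R2·R_L/(R2+R_L) = 4.875 kΩ.
Voltage divider with the loaded lower leg: V_out = 6.69 × 4.875/(3.99 + 4.875) = 6.69 × 0.5499 = 3.679 V.
(Unloaded it would be 5.33 V; the load pulls it down.)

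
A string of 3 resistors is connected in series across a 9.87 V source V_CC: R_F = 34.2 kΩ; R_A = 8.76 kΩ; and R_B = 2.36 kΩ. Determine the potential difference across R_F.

V ≈ 7.45 V

Total series resistance ΣR = 34.2 + 8.76 + 2.36 = 45.32 kΩ.
By the voltage-divider rule, V = 9.87 × 34.20/45.32 = 7.448 V.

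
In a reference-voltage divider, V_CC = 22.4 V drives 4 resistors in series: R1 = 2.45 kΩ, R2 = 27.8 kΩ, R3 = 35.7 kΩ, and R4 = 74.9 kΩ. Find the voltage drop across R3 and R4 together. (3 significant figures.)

V ≈ 17.6 V

Total series resistance ΣR = 2.45 + 27.8 + 35.7 + 74.9 = 140.9 kΩ.
R_{R3..R4} = 35.7 + 74.9 = 110.6 kΩ.
By the voltage-divider rule, V = 22.4 × 110.6/140.9 = 17.59 V.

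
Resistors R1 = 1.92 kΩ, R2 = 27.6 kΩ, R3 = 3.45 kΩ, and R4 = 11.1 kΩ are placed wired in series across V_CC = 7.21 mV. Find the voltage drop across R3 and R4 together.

ΣR = 1.92 + 27.6 + 3.45 + 11.1 = 44.07 kΩ.
R_{R3..R4} = 3.45 + 11.1 = 14.55 kΩ.
By the voltage-divider rule, V = 7.21 × 14.55/44.07 = 2.380 mV.

V ≈ 2.38 mV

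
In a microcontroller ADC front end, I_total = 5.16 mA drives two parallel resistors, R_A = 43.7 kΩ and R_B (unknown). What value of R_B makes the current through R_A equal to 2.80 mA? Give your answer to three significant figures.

R_B ≈ 51.8 kΩ

Two-branch current divider: I_A = I_total · R_B/(R_A + R_B).
With f = 0.5426, R_B = R_A · f/(1−f) = 43.7 × 1.186 = 51.85 kΩ.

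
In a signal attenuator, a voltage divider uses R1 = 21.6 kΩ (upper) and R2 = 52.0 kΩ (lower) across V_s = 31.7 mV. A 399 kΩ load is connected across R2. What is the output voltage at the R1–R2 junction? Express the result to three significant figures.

V_out ≈ 21.6 mV

First combine the lower leg with the load: R2 ‖ R_L = 46.00 kΩ.
Then V_out = V_s · R2'/(R1 + R2') = 31.7 × 46.00/67.60 = 21.57 mV.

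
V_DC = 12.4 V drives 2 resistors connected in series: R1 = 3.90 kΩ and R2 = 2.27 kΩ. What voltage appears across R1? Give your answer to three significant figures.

V ≈ 7.84 V

Series total: ΣR = 3.90 + 2.27 = 6.170 kΩ.
Voltage divider: V = V_DC · (3.900 / 6.170) = 12.4 × 0.6321 = 7.838 V.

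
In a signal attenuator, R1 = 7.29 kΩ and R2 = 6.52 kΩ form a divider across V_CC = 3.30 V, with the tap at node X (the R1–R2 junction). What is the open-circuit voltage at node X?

With X open, the divider is unloaded: V_th = 3.30 × 6.52/13.81 = 1.558 V.

V_th ≈ 1.56 V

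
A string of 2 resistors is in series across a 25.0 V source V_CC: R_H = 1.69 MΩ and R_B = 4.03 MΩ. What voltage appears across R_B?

V ≈ 17.6 V

Total series resistance ΣR = 1.69 + 4.03 = 5.720 MΩ.
Voltage divider: V = V_CC · (4.030 / 5.720) = 25.0 × 0.7045 = 17.61 V.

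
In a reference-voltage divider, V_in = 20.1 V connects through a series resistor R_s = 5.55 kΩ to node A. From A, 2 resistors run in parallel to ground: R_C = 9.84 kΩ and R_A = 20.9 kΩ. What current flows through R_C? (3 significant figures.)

I ≈ 1.12 mA

Parallel bank: R_p = 1/(1/9.84 + 1/20.9) = 6.690 kΩ.
V_A = 20.1 × 6.690/12.24 = 10.99 V.
Branch current I = V_A/R_C = 10.99/9.84 = 1.116 mA.
(Check via current divider: I_total = 1.642 mA; share G_k/ΣG = 0.6799 → same result.)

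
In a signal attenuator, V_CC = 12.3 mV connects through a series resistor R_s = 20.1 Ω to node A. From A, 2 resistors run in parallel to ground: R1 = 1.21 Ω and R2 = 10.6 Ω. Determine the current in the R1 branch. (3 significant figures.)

I ≈ 0.521 mA

Parallel bank: R_p = 1/(1/1.21 + 1/10.6) = 1.086 Ω.
Node voltage V_A = V_CC · R_p/(R_s + R_p) = 12.3 × 0.05126 = 0.6305 mV.
I(R1) = V_A / R1 = 0.6305/1.21 = 0.5211 mA.
(Equivalently: I_total = 0.5806 mA, then current-divider fraction G_k/ΣG = 0.8975.)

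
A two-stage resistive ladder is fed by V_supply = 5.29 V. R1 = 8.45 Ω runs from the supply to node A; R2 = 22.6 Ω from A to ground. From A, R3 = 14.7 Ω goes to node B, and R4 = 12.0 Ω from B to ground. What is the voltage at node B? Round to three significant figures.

The second stage (R3 + R4 = 26.70 Ω) loads node A in parallel with R2.
Effective lower resistance at A: R2 ‖ 26.70 = 12.24 Ω.
So V_A = 5.29 × 0.5916 = 3.129 V.
Stage 2 is unloaded, so V_B = V_A · R4/(R3+R4) = 3.129 × 12.0/26.70 = 1.407 V.

V_B ≈ 1.41 V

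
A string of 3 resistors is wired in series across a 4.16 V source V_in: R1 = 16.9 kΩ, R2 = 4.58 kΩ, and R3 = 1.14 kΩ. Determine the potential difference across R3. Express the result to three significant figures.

Total series resistance ΣR = 16.9 + 4.58 + 1.14 = 22.62 kΩ.
Voltage divider: V = V_in · (1.140 / 22.62) = 4.16 × 0.05040 = 0.2097 V.

V ≈ 0.210 V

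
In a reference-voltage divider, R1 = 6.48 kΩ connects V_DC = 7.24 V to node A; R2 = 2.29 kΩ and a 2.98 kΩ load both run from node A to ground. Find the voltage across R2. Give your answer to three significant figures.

R2 ‖ R_L = (2.29 × 2.98)/(2.29 + 2.98) = 1.295 kΩ.
Voltage divider with the loaded lower leg: V_out = 7.24 × 1.295/(6.48 + 1.295) = 7.24 × 0.1666 = 1.206 V.

V_out ≈ 1.21 V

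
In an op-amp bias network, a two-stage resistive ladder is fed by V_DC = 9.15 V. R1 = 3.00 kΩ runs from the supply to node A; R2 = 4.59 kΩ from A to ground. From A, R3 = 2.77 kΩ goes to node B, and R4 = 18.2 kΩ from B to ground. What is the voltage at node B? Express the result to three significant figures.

The second stage (R3 + R4 = 20.97 kΩ) loads node A in parallel with R2.
R2 ‖ (R3+R4) = 3.766 kΩ.
V_A = 9.15 × 3.766/(3.00 + 3.766) = 5.093 V.
Then the unloaded second divider: V_B = V_A × R4/(R3+R4) = 5.093 × 0.8679 = 4.420 V.

V_B ≈ 4.42 V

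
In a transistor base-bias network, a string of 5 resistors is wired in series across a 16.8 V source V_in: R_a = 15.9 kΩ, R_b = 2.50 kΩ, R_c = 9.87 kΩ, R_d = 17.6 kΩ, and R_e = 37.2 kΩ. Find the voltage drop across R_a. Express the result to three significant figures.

V ≈ 3.22 V

Series total: ΣR = 15.9 + 2.50 + 9.87 + 17.6 + 37.2 = 83.07 kΩ.
Voltage divider: V = V_in · (15.90 / 83.07) = 16.8 × 0.1914 = 3.216 V.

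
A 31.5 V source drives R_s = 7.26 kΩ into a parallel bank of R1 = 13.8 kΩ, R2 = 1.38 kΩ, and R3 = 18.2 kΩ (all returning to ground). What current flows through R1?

Combine the parallel branches: R_p = (1/13.8 + 1/1.38 + 1/18.2)⁻¹ = 1.174 kΩ.
Node voltage V_A = V_DC · R_p/(R_s + R_p) = 31.5 × 0.1392 = 4.384 V.
Branch current I = V_A/R1 = 4.384/13.8 = 0.3177 mA.

I ≈ 0.318 mA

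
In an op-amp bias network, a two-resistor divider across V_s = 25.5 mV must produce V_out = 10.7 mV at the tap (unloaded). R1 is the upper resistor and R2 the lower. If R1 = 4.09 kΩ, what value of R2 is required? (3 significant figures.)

R2 ≈ 2.96 kΩ

Required fraction k = V_out/V_s = 0.4196.
Rearranging, R2 = R1·k/(1−k) = 4.09 × 0.7230 = 2.957 kΩ.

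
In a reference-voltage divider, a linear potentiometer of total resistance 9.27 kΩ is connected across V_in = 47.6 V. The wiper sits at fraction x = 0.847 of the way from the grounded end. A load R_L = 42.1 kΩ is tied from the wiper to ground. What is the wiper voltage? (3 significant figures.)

V_out ≈ 39.2 V

The pot divides into 1.418 kΩ above the wiper and 7.852 kΩ below.
(x·R_p) ‖ R_L = 6.618 kΩ.
Then V_out = V_in · 6.618/(1.418 + 6.618) = 39.20 V.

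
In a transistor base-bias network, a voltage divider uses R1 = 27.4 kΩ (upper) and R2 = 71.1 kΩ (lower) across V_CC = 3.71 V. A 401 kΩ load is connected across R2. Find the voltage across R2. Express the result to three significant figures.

V_out ≈ 2.55 V

R2 ‖ R_L = (71.1 × 401)/(71.1 + 401) = 60.39 kΩ.
Now apply the divider: V_out = 3.71 × 0.6879 = 2.552 V.
(Unloaded it would be 2.68 V; the load pulls it down.)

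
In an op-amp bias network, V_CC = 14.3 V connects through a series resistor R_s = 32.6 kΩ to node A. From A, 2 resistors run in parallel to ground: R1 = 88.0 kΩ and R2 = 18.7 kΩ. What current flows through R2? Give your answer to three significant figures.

Parallel bank: R_p = 1/(1/88.0 + 1/18.7) = 15.42 kΩ.
V_A by voltage divider: V_A = 14.3 × 15.42/(32.6 + 15.42) = 4.593 V.
I(R2) = V_A / R2 = 4.593/18.7 = 0.2456 mA.
(Equivalently: I_total = 0.2978 mA, then current-divider fraction G_k/ΣG = 0.8247.)

I ≈ 0.246 mA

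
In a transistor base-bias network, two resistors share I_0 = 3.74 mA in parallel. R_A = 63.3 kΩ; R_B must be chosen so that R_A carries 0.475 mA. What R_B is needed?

The fraction through R_A equals R_B/(R_A+R_B).
0.475/3.74 = R_B/(R_A + R_B) → R_B = R_A · (0.1270)/(1 − 0.1270) = 63.3 × 0.1455 = 9.209 kΩ.

R_B ≈ 9.21 kΩ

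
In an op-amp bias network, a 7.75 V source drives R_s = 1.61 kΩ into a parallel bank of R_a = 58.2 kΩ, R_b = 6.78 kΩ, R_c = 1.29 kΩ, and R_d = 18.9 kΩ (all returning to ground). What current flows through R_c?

I ≈ 2.31 mA

Parallel bank: R_p = 1/(1/58.2 + 1/6.78 + 1/1.29 + 1/18.9) = 1.007 kΩ.
V_A by voltage divider: V_A = 7.75 × 1.007/(1.61 + 1.007) = 2.983 V.
Branch current I = V_A/R_c = 2.983/1.29 = 2.312 mA.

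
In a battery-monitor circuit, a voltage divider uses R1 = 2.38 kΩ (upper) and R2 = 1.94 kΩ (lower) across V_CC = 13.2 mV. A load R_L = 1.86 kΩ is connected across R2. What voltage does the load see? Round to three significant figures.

V_out ≈ 3.76 mV

R2 ‖ R_L = (1.94 × 1.86)/(1.94 + 1.86) = 0.9496 kΩ.
Voltage divider with the loaded lower leg: V_out = 13.2 × 0.9496/(2.38 + 0.9496) = 13.2 × 0.2852 = 3.765 mV.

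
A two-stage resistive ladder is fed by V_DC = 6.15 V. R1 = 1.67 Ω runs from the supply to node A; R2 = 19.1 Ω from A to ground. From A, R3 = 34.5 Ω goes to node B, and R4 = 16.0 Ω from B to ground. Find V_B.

V_B ≈ 1.74 V

Node A sees R2 in parallel with the series input of stage 2, R3 + R4 = 50.50 Ω.
Effective lower resistance at A: R2 ‖ 50.50 = 13.86 Ω.
V_A = 6.15 × 13.86/(1.67 + 13.86) = 5.489 V.
Stage 2 is unloaded, so V_B = V_A · R4/(R3+R4) = 5.489 × 16.0/50.50 = 1.739 V.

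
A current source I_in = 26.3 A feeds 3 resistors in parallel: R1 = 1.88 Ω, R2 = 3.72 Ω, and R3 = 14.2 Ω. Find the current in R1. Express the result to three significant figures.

I ≈ 16.1 A

Conductances: ΣG = 1/1.88 + 1/3.72 + 1/14.2 = 0.8712 (1/Ω).
By the current-divider rule, I = I_in · G_k/ΣG = 26.3 × 0.6106 = 16.06 A.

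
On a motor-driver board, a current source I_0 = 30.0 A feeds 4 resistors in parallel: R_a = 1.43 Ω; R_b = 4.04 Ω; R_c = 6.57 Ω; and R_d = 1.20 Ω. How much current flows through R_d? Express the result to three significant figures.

I ≈ 12.9 A

Conductances: ΣG = 1/1.43 + 1/4.04 + 1/6.57 + 1/1.20 = 1.932 (1/Ω).
R_d takes the fraction G_k/ΣG = 0.8333/1.932 = 0.4313, so I = 30.0 × 0.4313 = 12.94 A.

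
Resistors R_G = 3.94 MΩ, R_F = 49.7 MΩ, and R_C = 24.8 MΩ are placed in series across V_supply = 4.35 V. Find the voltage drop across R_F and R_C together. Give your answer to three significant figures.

V ≈ 4.13 V

ΣR = 3.94 + 49.7 + 24.8 = 78.44 MΩ.
R_{R_F..R_C} = 49.7 + 24.8 = 74.50 MΩ.
Voltage divider: V = V_supply · (74.50 / 78.44) = 4.35 × 0.9498 = 4.132 V.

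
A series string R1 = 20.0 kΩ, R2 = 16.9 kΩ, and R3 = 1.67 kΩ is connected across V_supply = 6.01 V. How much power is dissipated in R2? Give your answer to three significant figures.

The common current is I = 6.01/38.57 = 0.1558 mA.
P(R2) = I²·R2 = (0.1558)² × 16.9 = 0.4103 mW.

P ≈ 0.410 mW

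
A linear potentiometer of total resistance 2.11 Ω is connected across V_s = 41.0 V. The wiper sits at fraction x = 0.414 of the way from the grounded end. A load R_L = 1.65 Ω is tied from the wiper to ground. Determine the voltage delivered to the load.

V_out ≈ 13.0 V

The pot divides into 1.236 Ω above the wiper and 0.8735 Ω below.
(x·R_p) ‖ R_L = 0.5712 Ω.
Loaded-divider output: V_out = 41.0 × 0.3160 = 12.95 V.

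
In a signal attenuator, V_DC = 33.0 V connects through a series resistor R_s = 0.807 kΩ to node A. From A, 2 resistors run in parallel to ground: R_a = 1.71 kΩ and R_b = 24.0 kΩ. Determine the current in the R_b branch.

I ≈ 0.913 mA

Equivalent of the parallel group: R_p = 1.596 kΩ.
V_A by voltage divider: V_A = 33.0 × 1.596/(0.807 + 1.596) = 21.92 V.
I(R_b) = V_A / R_b = 21.92/24.0 = 0.9133 mA.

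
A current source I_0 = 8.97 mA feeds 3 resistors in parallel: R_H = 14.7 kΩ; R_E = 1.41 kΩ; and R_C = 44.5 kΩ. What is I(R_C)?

Total conductance ΣG = 1/14.7 + 1/1.41 + 1/44.5 = 0.7997 (units of 1/kΩ).
R_C takes the fraction G_k/ΣG = 0.02247/0.7997 = 0.02810, so I = 8.97 × 0.02810 = 0.2521 mA.

I ≈ 0.252 mA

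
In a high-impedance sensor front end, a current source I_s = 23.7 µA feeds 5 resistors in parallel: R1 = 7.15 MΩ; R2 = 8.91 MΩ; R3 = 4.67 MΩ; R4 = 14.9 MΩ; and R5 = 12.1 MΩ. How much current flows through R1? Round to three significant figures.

Total conductance ΣG = 1/7.15 + 1/8.91 + 1/4.67 + 1/14.9 + 1/12.1 = 0.6160 (units of 1/MΩ).
R1 takes the fraction G_k/ΣG = 0.1399/0.6160 = 0.2271, so I = 23.7 × 0.2271 = 5.381 µA.

I ≈ 5.38 µA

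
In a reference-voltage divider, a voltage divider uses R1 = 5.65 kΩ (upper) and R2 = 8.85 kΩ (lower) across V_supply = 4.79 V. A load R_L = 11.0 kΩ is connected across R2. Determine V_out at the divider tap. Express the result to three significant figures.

V_out ≈ 2.23 V

R2 ‖ R_L = (8.85 × 11.0)/(8.85 + 11.0) = 4.904 kΩ.
Then V_out = V_supply · R2'/(R1 + R2') = 4.79 × 4.904/10.55 = 2.226 V.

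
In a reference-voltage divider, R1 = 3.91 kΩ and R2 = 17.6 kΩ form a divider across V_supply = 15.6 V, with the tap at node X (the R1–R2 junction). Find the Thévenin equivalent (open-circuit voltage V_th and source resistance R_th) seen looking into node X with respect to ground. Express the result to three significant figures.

With X open, the divider is unloaded: V_th = 15.6 × 17.6/21.51 = 12.76 V.
With V_supply suppressed (replaced by a short), R_th = R1 ‖ R2 = (3.910 × 17.6)/(3.910 + 17.6) = 3.199 kΩ.

V_th ≈ 12.8 V, R_th ≈ 3.20 kΩ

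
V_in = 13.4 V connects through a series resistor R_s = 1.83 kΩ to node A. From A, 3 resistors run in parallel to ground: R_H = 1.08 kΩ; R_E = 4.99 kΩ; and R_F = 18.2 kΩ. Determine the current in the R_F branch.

Combine the parallel branches: R_p = (1/1.08 + 1/4.99 + 1/18.2)⁻¹ = 0.8465 kΩ.
V_A by voltage divider: V_A = 13.4 × 0.8465/(1.83 + 0.8465) = 4.238 V.
Branch current I = V_A/R_F = 4.238/18.2 = 0.2329 mA.
(Check via current divider: I_total = 5.006 mA; share G_k/ΣG = 0.04651 → same result.)

I ≈ 0.233 mA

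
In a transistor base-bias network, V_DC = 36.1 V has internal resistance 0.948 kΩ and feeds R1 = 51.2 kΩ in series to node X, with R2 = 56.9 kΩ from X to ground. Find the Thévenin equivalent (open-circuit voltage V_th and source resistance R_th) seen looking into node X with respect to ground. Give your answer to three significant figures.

R1' = 0.948 + 51.2 = 52.15 kΩ (source resistance + R1).
With X open, the divider is unloaded: V_th = 36.1 × 56.9/109.0 = 18.84 V.
Looking into X with the source shorted: R_th = R1'·R2/(R1'+R2) = 52.15 × 56.9/109.0 = 27.21 kΩ.

V_th ≈ 18.8 V, R_th ≈ 27.2 kΩ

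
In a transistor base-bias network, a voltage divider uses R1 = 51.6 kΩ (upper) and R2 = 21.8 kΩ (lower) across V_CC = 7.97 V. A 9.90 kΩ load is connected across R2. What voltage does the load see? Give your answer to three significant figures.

V_out ≈ 0.929 V

First combine the lower leg with the load: R2 ‖ R_L = 6.808 kΩ.
Voltage divider with the loaded lower leg: V_out = 7.97 × 6.808/(51.6 + 6.808) = 7.97 × 0.1166 = 0.9290 V.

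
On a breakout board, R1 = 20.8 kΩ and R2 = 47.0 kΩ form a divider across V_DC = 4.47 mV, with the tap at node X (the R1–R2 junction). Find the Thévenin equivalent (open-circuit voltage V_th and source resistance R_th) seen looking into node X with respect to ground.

V_th ≈ 3.10 mV, R_th ≈ 14.4 kΩ

V_th is the unloaded tap voltage: V_DC · R2/(R1+R2) = 4.47 × 0.6932 = 3.099 mV.
Zeroing V_DC shorts the top of R1 to ground, so R_th = R1 ‖ R2 = 14.42 kΩ.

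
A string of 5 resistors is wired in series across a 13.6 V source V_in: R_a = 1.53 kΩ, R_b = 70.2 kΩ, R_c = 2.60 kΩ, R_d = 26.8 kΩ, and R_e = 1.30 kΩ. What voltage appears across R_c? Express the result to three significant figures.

ΣR = 1.53 + 70.2 + 2.60 + 26.8 + 1.30 = 102.4 kΩ.
Voltage divider: V = V_in · (2.600 / 102.4) = 13.6 × 0.02538 = 0.3452 V.

V ≈ 0.345 V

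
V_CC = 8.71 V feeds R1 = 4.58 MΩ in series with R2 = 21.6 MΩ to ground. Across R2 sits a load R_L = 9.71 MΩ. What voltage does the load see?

First combine the lower leg with the load: R2 ‖ R_L = 6.699 MΩ.
Then V_out = V_CC · R2'/(R1 + R2') = 8.71 × 6.699/11.28 = 5.173 V.

V_out ≈ 5.17 V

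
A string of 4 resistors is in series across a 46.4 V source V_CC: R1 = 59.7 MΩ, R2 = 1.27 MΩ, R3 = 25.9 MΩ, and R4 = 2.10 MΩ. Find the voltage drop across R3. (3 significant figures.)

V ≈ 13.5 V

ΣR = 59.7 + 1.27 + 25.9 + 2.10 = 88.97 MΩ.
By the voltage-divider rule, V = 46.4 × 25.90/88.97 = 13.51 V.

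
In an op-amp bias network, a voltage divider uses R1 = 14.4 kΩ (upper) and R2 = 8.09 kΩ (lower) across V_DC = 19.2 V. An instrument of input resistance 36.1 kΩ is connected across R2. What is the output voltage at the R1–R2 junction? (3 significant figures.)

First combine the lower leg with the load: R2 ‖ R_L = 6.609 kΩ.
Then V_out = V_DC · R2'/(R1 + R2') = 19.2 × 6.609/21.01 = 6.040 V.
(Unloaded it would be 6.91 V; the load pulls it down.)

V_out ≈ 6.04 V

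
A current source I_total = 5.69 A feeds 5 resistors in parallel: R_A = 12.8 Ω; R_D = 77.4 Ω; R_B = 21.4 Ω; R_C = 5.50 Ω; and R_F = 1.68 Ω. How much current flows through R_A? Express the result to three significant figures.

I ≈ 0.486 A

Total conductance ΣG = 1/12.8 + 1/77.4 + 1/21.4 + 1/5.50 + 1/1.68 = 0.9148 (units of 1/Ω).
By the current-divider rule, I = I_total · G_k/ΣG = 5.69 × 0.08540 = 0.4859 A.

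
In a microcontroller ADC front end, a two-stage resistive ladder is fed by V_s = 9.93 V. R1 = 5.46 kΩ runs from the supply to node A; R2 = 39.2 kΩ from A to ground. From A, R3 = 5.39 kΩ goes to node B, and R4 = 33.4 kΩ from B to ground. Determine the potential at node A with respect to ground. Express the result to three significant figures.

V_A ≈ 7.76 V

The second stage (R3 + R4 = 38.79 kΩ) loads node A in parallel with R2.
R2 ‖ (R3+R4) = 19.50 kΩ.
First divider: V_A = V_s · 19.50/(5.46 + 19.50) = 7.758 V.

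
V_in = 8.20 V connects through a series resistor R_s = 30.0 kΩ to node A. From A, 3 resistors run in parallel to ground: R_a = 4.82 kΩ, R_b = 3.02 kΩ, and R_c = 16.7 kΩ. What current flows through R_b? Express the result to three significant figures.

Equivalent of the parallel group: R_p = 1.671 kΩ.
V_A by voltage divider: V_A = 8.20 × 1.671/(30.0 + 1.671) = 0.4326 V.
Branch current I = V_A/R_b = 0.4326/3.02 = 0.1433 mA.

I ≈ 0.143 mA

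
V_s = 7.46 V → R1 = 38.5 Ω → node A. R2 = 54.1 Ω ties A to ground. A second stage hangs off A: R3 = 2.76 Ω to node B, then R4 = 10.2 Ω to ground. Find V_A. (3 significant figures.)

The second stage (R3 + R4 = 12.96 Ω) loads node A in parallel with R2.
Effective lower resistance at A: R2 ‖ 12.96 = 10.46 Ω.
So V_A = 7.46 × 0.2136 = 1.593 V.

V_A ≈ 1.59 V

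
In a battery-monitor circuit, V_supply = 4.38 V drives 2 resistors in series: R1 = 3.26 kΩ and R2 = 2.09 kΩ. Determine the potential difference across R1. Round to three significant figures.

Series total: ΣR = 3.26 + 2.09 = 5.350 kΩ.
V = V_supply · R/ΣR = 4.38 × 0.6093 = 2.669 V.

V ≈ 2.67 V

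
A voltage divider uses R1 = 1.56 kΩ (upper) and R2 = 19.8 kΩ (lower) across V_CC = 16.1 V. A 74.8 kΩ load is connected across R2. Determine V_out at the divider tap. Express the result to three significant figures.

The load sits in parallel with R2, giving an effective lower resistance R2' = R2·R_L/(R2+R_L) = 15.66 kΩ.
Voltage divider with the loaded lower leg: V_out = 16.1 × 15.66/(1.56 + 15.66) = 16.1 × 0.9094 = 14.64 V.

V_out ≈ 14.6 V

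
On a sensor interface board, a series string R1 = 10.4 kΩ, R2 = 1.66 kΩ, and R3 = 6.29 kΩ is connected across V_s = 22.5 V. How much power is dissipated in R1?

P ≈ 15.6 mW

ΣR = 18.35 kΩ → I = 22.5/18.35 = 1.226 mA.
P = I²R = 1.503 × 10.4 = 15.64 mW.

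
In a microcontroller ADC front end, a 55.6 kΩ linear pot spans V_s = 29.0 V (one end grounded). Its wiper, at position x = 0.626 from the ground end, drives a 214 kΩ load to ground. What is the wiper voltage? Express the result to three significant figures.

The pot divides into 20.79 kΩ above the wiper and 34.81 kΩ below.
R_L loads the lower segment: effective lower R = 29.94 kΩ.
Then V_out = V_s · 29.94/(20.79 + 29.94) = 17.11 V.

V_out ≈ 17.1 V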